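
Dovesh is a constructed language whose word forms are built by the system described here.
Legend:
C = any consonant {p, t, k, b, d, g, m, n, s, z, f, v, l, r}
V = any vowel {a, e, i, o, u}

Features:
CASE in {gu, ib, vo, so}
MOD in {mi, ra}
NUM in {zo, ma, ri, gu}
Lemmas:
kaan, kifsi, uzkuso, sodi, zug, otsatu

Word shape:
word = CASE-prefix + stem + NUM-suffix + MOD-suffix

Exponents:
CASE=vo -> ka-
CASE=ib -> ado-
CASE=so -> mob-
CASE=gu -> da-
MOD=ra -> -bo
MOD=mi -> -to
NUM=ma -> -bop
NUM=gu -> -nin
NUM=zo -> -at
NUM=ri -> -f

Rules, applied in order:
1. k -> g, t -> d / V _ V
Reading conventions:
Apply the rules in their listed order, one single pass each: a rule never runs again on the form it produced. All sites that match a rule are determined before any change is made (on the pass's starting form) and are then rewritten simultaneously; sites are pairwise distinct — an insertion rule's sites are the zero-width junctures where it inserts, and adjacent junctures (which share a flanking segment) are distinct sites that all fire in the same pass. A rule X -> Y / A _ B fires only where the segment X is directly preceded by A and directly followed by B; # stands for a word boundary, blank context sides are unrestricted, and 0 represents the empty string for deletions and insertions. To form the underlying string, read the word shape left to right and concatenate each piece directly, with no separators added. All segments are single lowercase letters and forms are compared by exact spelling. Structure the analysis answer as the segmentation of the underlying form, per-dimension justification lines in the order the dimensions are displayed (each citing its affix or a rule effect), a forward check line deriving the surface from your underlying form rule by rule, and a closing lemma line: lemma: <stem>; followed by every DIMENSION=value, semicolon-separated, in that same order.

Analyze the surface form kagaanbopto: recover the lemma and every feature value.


underlying: ka-kaan-bop-to
CASE=vo - signalled by the affix ka-
MOD=mi - signalled by the affix -to
NUM=ma - signalled by the affix -bop
check: kakaanbopto -> kagaanbopto
lemma: kaan; CASE=vo; MOD=mi; NUM=ma


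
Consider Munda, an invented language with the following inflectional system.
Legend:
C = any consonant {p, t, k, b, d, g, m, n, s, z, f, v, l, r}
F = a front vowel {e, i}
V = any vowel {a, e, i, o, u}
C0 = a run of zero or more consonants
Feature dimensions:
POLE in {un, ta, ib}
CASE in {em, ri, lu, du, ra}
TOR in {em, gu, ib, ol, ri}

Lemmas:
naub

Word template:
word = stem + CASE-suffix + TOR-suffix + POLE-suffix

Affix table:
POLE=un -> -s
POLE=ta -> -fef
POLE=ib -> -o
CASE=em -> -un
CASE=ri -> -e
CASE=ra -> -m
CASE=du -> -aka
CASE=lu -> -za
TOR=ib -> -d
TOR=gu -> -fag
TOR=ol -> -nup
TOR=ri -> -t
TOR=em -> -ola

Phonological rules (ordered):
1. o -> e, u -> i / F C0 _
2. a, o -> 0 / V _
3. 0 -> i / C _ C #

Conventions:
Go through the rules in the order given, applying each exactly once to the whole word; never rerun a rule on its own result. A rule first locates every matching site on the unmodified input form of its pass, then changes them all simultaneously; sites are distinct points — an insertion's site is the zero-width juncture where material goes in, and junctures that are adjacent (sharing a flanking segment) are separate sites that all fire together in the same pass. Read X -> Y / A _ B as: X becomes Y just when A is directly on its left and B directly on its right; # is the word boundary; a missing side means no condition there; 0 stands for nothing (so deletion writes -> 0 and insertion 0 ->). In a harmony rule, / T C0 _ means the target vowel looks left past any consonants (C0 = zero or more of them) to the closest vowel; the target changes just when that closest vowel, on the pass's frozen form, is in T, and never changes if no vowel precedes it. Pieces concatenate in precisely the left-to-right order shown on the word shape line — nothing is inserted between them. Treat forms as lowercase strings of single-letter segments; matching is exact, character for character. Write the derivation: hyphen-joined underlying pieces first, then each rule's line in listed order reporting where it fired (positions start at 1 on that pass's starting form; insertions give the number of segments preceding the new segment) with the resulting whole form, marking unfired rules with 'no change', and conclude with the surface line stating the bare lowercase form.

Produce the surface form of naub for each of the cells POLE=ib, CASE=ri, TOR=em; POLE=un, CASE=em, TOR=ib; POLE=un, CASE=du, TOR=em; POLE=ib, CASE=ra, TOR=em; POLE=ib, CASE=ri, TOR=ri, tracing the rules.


cell POLE=ib, CASE=ri, TOR=em:
underlying: naub-e-ola-o
1. o -> e, u -> i / F C0 _: fires at position(s) 6: naubeelao
2. a, o -> 0 / V _: fires at position(s) 9: naubeela
3. 0 -> i / C _ C #: no change
surface: naubeela

cell POLE=un, CASE=em, TOR=ib:
underlying: naub-un-d-s
1. o -> e, u -> i / F C0 _: no change
2. a, o -> 0 / V _: no change
3. 0 -> i / C _ C #: inserts after position(s) 7: naubundis
surface: naubundis

cell POLE=un, CASE=du, TOR=em:
underlying: naub-aka-ola-s
1. o -> e, u -> i / F C0 _: no change
2. a, o -> 0 / V _: fires at position(s) 8: naubakalas
3. 0 -> i / C _ C #: no change
surface: naubakalas

cell POLE=ib, CASE=ra, TOR=em:
underlying: naub-m-ola-o
1. o -> e, u -> i / F C0 _: no change
2. a, o -> 0 / V _: fires at position(s) 9: naubmola
3. 0 -> i / C _ C #: no change
surface: naubmola

cell POLE=ib, CASE=ri, TOR=ri:
underlying: naub-e-t-o
1. o -> e, u -> i / F C0 _: fires at position(s) 7: naubete
2. a, o -> 0 / V _: no change
3. 0 -> i / C _ C #: no change
surface: naubete


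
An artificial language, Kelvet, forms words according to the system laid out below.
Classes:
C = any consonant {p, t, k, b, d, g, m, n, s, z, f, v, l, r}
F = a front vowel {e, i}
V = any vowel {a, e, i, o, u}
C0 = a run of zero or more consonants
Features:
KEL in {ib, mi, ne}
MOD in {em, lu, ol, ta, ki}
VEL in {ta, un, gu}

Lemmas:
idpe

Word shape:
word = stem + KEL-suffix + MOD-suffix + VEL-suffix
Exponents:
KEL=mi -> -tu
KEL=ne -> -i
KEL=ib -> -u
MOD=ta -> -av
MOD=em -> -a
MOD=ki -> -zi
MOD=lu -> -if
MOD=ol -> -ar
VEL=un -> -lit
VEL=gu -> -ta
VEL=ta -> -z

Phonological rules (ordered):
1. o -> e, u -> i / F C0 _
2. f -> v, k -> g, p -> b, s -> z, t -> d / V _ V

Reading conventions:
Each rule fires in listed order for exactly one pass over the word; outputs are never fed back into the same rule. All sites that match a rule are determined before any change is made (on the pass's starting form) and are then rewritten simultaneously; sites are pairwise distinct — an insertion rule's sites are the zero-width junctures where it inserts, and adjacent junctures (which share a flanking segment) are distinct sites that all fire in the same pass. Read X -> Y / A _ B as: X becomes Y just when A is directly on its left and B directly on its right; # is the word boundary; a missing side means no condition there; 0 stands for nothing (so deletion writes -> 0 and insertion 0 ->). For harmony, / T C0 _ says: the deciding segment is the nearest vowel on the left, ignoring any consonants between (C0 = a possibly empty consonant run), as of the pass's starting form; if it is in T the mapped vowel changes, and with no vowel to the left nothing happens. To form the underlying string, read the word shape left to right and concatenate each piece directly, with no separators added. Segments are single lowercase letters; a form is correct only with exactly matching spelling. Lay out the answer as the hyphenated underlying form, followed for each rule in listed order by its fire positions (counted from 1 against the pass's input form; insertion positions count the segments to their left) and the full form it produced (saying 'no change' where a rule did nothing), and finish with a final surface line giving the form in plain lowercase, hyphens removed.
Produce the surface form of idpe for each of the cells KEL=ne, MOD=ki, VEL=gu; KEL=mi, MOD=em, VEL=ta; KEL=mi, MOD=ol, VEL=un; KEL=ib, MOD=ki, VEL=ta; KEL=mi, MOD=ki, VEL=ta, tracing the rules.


cell KEL=ne, MOD=ki, VEL=gu:
underlying: idpe-i-zi-ta
1. o -> e, u -> i / F C0 _: no change
2. f -> v, k -> g, p -> b, s -> z, t -> d / V _ V: fires at position(s) 8: idpeizida
surface: idpeizida

cell KEL=mi, MOD=em, VEL=ta:
underlying: idpe-tu-a-z
1. o -> e, u -> i / F C0 _: fires at position(s) 6: idpetiaz
2. f -> v, k -> g, p -> b, s -> z, t -> d / V _ V: fires at position(s) 5: idpediaz
surface: idpediaz

cell KEL=mi, MOD=ol, VEL=un:
underlying: idpe-tu-ar-lit
1. o -> e, u -> i / F C0 _: fires at position(s) 6: idpetiarlit
2. f -> v, k -> g, p -> b, s -> z, t -> d / V _ V: fires at position(s) 5: idpediarlit
surface: idpediarlit

cell KEL=ib, MOD=ki, VEL=ta:
underlying: idpe-u-zi-z
1. o -> e, u -> i / F C0 _: fires at position(s) 5: idpeiziz
2. f -> v, k -> g, p -> b, s -> z, t -> d / V _ V: no change
surface: idpeiziz

cell KEL=mi, MOD=ki, VEL=ta:
underlying: idpe-tu-zi-z
1. o -> e, u -> i / F C0 _: fires at position(s) 6: idpetiziz
2. f -> v, k -> g, p -> b, s -> z, t -> d / V _ V: fires at position(s) 5: idpediziz
surface: idpediziz


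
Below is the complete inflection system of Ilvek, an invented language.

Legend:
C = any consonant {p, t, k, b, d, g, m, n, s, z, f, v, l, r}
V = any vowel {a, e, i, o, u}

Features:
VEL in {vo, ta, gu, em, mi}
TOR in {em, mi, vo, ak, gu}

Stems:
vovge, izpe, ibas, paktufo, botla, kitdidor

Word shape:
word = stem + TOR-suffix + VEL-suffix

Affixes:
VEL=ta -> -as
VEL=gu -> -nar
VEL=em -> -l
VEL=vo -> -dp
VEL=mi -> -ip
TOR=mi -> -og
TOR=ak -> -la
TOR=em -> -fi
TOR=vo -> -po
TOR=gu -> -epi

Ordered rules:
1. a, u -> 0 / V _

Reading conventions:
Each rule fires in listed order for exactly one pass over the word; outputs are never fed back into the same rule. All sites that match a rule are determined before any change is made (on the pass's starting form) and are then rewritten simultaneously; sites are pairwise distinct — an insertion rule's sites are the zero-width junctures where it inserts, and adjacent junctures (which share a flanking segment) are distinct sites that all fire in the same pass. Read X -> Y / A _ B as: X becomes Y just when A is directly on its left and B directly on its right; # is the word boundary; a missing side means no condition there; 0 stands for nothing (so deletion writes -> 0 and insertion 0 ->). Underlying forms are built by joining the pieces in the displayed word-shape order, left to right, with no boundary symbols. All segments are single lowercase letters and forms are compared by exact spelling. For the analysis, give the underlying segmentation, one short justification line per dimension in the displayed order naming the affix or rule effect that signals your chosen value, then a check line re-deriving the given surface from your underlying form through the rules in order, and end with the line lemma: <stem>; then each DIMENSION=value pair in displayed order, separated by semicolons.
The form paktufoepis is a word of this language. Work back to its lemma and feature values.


underlying: paktufo-epi-as
VEL=ta - signalled by the affix -as
TOR=gu - signalled by the affix -epi
check: paktufoepias -> paktufoepis
lemma: paktufo; VEL=ta; TOR=gu


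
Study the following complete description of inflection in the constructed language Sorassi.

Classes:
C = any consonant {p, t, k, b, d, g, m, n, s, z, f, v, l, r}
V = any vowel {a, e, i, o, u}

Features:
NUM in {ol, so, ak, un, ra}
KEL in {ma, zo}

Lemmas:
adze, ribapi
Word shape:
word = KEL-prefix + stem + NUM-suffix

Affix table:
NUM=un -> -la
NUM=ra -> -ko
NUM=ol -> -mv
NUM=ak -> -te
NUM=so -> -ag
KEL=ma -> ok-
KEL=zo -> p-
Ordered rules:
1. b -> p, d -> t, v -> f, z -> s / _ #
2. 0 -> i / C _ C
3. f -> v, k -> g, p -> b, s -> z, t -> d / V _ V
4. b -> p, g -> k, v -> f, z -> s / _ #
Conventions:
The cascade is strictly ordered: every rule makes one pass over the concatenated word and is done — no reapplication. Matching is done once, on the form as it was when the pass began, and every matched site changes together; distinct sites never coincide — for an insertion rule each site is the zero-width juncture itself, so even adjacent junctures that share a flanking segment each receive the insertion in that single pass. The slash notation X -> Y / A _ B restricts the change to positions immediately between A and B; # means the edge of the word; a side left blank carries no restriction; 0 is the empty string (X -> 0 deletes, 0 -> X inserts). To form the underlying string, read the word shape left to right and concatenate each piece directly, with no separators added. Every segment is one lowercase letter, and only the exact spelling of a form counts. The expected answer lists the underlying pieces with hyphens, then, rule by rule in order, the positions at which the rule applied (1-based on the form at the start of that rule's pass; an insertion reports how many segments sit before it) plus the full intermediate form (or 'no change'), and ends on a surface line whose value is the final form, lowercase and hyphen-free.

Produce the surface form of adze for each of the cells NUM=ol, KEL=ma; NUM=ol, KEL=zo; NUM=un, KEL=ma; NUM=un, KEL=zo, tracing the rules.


cell NUM=ol, KEL=ma:
underlying: ok-adze-mv
1. b -> p, d -> t, v -> f, z -> s / _ #: fires at position(s) 8: okadzemf
2. 0 -> i / C _ C: inserts after position(s) 4, 7: okadizemif
3. f -> v, k -> g, p -> b, s -> z, t -> d / V _ V: fires at position(s) 2: ogadizemif
4. b -> p, g -> k, v -> f, z -> s / _ #: no change
surface: ogadizemif

cell NUM=ol, KEL=zo:
underlying: p-adze-mv
1. b -> p, d -> t, v -> f, z -> s / _ #: fires at position(s) 7: padzemf
2. 0 -> i / C _ C: inserts after position(s) 3, 6: padizemif
3. f -> v, k -> g, p -> b, s -> z, t -> d / V _ V: no change
4. b -> p, g -> k, v -> f, z -> s / _ #: no change
surface: padizemif

cell NUM=un, KEL=ma:
underlying: ok-adze-la
1. b -> p, d -> t, v -> f, z -> s / _ #: no change
2. 0 -> i / C _ C: inserts after position(s) 4: okadizela
3. f -> v, k -> g, p -> b, s -> z, t -> d / V _ V: fires at position(s) 2: ogadizela
4. b -> p, g -> k, v -> f, z -> s / _ #: no change
surface: ogadizela

cell NUM=un, KEL=zo:
underlying: p-adze-la
1. b -> p, d -> t, v -> f, z -> s / _ #: no change
2. 0 -> i / C _ C: inserts after position(s) 3: padizela
3. f -> v, k -> g, p -> b, s -> z, t -> d / V _ V: no change
4. b -> p, g -> k, v -> f, z -> s / _ #: no change
surface: padizela


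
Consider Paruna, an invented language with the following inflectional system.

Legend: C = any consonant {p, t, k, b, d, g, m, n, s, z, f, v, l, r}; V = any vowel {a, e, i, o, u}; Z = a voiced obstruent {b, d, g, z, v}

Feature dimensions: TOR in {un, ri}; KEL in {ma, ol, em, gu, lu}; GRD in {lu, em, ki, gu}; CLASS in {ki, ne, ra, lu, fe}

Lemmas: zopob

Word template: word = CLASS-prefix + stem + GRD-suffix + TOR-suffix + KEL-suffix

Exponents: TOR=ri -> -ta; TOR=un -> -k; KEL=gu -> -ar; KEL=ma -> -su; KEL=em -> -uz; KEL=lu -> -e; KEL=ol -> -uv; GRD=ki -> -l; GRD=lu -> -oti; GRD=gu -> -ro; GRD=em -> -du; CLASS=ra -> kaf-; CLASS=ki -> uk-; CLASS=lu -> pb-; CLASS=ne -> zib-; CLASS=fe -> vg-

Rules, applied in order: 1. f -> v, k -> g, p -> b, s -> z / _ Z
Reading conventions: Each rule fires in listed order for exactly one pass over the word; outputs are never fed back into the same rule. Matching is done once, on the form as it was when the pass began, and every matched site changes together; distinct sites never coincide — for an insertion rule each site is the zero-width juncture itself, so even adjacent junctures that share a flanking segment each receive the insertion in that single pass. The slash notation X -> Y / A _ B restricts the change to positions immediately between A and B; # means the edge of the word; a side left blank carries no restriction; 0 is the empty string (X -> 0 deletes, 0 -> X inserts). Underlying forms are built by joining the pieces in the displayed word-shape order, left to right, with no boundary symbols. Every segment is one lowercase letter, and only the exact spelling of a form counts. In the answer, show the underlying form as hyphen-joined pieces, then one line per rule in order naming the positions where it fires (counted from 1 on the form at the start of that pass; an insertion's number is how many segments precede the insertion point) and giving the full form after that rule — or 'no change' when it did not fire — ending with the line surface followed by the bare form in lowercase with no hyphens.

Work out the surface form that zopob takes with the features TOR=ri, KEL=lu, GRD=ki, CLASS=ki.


underlying: uk-zopob-l-ta-e
1. f -> v, k -> g, p -> b, s -> z / _ Z: fires at position(s) 2: ugzopobltae
surface: ugzopobltae


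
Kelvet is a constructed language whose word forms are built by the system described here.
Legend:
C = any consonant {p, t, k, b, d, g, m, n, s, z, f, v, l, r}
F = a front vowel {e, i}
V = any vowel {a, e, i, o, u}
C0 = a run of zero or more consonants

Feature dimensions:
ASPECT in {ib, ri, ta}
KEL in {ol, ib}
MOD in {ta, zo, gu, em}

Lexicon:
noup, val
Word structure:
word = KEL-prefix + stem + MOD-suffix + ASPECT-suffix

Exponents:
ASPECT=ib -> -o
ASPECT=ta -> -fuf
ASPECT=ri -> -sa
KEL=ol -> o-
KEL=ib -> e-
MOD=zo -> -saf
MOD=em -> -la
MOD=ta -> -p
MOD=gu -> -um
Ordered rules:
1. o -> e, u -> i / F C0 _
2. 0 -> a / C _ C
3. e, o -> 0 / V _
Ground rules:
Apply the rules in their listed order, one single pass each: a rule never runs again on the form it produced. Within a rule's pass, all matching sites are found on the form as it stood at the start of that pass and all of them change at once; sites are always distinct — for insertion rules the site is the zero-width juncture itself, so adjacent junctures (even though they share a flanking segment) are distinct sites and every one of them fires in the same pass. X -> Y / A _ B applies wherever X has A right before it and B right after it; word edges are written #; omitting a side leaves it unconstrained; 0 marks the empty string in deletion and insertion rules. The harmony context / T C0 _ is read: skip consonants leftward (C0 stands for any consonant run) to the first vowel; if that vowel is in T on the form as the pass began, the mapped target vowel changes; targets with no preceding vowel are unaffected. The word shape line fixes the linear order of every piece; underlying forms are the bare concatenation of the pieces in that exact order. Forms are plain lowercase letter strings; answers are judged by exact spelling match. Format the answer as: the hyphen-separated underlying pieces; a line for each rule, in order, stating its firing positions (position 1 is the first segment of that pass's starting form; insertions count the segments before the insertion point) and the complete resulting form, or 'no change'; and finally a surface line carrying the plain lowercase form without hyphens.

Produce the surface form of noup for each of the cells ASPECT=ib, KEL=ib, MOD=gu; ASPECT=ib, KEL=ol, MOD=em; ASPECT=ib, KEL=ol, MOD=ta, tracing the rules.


cell ASPECT=ib, KEL=ib, MOD=gu:
underlying: e-noup-um-o
1. o -> e, u -> i / F C0 _: fires at position(s) 3: eneupumo
2. 0 -> a / C _ C: no change
3. e, o -> 0 / V _: no change
surface: eneupumo

cell ASPECT=ib, KEL=ol, MOD=em:
underlying: o-noup-la-o
1. o -> e, u -> i / F C0 _: no change
2. 0 -> a / C _ C: inserts after position(s) 5: onoupalao
3. e, o -> 0 / V _: fires at position(s) 9: onoupala
surface: onoupala

cell ASPECT=ib, KEL=ol, MOD=ta:
underlying: o-noup-p-o
1. o -> e, u -> i / F C0 _: no change
2. 0 -> a / C _ C: inserts after position(s) 5: onoupapo
3. e, o -> 0 / V _: no change
surface: onoupapo


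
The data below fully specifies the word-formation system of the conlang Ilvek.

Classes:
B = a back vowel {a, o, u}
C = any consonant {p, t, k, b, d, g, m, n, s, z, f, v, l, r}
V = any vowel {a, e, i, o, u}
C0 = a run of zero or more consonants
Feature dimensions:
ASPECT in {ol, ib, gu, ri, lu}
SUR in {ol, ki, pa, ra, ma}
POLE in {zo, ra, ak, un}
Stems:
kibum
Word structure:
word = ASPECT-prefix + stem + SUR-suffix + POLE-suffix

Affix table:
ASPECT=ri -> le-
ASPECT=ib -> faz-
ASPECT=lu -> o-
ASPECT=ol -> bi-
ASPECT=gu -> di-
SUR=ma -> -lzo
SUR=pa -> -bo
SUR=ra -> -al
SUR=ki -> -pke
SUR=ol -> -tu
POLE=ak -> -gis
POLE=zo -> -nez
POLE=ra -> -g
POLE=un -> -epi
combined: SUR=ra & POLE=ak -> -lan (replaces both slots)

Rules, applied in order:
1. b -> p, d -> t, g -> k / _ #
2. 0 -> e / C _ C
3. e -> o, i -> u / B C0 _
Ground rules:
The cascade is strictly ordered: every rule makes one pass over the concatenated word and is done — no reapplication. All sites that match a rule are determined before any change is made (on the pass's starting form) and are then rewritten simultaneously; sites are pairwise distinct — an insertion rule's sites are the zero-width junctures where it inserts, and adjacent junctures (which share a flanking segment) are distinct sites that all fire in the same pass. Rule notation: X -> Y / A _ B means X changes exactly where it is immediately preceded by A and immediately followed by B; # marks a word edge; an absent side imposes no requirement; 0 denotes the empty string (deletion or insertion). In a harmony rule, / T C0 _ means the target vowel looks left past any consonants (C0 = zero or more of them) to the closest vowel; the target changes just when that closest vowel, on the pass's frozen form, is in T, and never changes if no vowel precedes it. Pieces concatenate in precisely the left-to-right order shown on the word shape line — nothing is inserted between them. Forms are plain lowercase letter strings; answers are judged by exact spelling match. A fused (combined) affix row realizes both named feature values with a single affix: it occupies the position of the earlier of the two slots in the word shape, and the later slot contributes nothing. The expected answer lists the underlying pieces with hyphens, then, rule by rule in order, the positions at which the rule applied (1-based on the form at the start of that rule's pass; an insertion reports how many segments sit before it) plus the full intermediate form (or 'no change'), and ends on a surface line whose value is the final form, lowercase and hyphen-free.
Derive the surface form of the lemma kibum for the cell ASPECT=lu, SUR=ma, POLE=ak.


underlying: o-kibum-lzo-gis
1. b -> p, d -> t, g -> k / _ #: no change
2. 0 -> e / C _ C: inserts after position(s) 6, 7: okibumelezogis
3. e -> o, i -> u / B C0 _: fires at position(s) 3, 7, 13: okubumolezogus
surface: okubumolezogus


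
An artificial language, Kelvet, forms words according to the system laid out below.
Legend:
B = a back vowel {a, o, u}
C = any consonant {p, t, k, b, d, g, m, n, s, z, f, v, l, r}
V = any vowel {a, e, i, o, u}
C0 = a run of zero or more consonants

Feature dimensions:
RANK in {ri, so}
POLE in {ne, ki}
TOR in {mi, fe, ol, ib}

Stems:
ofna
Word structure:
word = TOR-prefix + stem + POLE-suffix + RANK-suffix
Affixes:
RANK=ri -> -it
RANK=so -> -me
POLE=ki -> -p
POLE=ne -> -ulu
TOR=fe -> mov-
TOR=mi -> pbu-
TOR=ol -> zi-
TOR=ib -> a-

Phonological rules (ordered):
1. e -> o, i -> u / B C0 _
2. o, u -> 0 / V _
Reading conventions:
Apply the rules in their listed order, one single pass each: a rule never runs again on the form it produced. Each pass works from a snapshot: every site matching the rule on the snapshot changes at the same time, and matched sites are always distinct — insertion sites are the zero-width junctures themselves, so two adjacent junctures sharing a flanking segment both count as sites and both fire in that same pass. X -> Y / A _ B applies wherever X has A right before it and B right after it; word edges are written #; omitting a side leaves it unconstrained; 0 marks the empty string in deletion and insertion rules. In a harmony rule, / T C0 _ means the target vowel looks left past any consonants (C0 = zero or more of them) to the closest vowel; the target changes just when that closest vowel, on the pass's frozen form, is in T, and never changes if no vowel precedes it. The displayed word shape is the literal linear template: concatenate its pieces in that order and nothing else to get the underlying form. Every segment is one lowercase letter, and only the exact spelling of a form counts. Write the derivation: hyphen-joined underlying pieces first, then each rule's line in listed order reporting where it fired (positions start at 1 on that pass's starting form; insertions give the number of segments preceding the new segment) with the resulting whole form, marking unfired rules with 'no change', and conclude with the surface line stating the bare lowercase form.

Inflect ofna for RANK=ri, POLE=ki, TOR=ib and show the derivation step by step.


underlying: a-ofna-p-it
1. e -> o, i -> u / B C0 _: fires at position(s) 7: aofnaput
2. o, u -> 0 / V _: fires at position(s) 2: afnaput
surface: afnaput


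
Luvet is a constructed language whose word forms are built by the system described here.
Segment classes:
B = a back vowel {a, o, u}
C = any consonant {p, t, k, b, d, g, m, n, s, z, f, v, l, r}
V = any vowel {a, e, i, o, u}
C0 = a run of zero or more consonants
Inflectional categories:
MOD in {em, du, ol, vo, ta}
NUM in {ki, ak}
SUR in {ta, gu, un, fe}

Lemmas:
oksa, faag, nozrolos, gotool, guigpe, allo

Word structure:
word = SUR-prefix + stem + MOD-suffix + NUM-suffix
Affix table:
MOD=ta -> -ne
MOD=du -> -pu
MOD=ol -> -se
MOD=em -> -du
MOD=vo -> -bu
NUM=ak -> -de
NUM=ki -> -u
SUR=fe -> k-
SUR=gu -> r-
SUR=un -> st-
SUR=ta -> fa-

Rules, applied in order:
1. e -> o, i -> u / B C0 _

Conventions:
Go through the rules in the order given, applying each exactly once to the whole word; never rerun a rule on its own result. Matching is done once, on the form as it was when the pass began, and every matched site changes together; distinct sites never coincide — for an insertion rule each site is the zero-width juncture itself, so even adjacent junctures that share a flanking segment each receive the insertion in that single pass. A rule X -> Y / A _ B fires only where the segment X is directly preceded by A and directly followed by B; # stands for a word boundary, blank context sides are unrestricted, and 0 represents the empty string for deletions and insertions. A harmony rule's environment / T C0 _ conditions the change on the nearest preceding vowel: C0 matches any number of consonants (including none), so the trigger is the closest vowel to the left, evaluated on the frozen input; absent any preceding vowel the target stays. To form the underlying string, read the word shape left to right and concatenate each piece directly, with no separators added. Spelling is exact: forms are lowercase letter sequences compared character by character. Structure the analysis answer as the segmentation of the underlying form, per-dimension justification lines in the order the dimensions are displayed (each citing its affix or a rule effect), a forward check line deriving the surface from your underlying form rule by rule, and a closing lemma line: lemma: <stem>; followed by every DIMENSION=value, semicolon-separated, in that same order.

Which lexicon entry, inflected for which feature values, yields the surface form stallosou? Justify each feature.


underlying: st-allo-se-u
MOD=ol - signalled by the affix -se
NUM=ki - signalled by the affix -u
SUR=un - signalled by the affix st-
check: stalloseu -> stallosou
lemma: allo; MOD=ol; NUM=ki; SUR=un


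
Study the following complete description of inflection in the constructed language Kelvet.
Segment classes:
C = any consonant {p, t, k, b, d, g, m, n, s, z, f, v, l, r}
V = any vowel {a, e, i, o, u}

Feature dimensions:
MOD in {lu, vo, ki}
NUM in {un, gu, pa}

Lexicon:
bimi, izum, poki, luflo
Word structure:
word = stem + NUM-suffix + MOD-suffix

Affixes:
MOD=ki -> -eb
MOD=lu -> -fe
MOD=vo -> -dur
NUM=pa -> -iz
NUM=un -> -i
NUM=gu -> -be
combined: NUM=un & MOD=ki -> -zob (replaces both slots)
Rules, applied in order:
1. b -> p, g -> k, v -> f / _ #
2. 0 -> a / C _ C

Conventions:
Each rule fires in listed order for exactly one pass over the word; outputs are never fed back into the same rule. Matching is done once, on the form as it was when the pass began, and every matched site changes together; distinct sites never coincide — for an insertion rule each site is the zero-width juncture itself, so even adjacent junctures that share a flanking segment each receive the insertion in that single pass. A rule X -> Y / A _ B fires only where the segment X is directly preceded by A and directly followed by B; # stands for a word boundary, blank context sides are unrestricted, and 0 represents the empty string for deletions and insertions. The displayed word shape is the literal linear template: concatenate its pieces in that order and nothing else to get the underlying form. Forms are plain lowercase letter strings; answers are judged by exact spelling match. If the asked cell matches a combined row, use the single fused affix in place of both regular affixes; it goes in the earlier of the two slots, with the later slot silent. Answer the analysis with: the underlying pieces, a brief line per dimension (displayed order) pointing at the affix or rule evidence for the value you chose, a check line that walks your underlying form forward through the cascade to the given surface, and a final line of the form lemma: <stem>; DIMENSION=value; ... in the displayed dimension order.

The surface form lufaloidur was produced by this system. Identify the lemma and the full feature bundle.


underlying: luflo-i-dur
MOD=vo - signalled by the affix -dur
NUM=un - signalled by the affix -i
check: lufloidur -> lufloidur -> lufaloidur
lemma: luflo; MOD=vo; NUM=un


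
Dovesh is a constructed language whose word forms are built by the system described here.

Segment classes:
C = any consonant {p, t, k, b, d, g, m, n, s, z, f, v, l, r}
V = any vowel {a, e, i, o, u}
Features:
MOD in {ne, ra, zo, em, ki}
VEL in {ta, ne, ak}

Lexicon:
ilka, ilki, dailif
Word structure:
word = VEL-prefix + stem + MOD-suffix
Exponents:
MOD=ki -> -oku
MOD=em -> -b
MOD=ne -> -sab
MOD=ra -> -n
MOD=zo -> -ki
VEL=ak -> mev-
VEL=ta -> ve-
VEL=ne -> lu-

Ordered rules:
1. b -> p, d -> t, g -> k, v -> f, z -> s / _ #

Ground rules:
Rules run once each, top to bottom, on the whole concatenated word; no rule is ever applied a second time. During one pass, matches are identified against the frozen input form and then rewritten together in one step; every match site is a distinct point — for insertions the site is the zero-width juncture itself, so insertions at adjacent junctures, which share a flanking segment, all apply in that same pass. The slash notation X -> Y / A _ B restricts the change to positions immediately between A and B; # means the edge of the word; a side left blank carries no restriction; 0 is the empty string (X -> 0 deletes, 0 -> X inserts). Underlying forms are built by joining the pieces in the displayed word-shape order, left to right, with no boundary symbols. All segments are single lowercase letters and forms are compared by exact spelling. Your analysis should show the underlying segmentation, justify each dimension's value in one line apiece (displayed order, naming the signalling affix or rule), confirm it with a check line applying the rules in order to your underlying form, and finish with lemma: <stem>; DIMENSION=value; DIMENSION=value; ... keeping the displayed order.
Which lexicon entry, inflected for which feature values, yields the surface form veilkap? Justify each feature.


underlying: ve-ilka-b
MOD=em - signalled by the affix -b
VEL=ta - signalled by the affix ve-
check: veilkab -> veilkap
lemma: ilka; MOD=em; VEL=ta


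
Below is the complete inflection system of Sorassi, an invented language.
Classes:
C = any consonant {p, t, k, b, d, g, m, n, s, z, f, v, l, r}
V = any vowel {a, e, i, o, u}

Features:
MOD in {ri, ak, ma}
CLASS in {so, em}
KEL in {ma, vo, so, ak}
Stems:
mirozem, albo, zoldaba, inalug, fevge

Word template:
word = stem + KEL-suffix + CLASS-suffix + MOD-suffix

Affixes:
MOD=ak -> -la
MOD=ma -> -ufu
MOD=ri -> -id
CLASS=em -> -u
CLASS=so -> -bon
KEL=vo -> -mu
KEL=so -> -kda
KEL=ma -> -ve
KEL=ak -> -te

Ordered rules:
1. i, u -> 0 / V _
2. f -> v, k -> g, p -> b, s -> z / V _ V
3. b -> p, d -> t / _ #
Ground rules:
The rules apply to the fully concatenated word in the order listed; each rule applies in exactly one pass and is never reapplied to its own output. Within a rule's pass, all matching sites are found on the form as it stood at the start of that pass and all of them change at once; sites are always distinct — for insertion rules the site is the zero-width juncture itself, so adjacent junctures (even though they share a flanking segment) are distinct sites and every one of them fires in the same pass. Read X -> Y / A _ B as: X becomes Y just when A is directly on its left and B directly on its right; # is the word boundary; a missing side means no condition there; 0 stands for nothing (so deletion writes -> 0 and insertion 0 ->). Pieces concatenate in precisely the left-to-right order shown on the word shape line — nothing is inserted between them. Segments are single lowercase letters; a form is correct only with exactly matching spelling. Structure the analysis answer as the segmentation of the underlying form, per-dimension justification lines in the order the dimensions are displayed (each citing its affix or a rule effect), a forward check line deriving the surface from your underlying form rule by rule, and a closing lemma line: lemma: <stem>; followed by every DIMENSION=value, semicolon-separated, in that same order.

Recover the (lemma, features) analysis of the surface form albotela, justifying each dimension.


underlying: albo-te-u-la
MOD=ak - signalled by the affix -la
CLASS=em - signalled by the affix -u
KEL=ak - signalled by the affix -te
check: alboteula -> albotela -> albotela -> albotela
lemma: albo; MOD=ak; CLASS=em; KEL=ak


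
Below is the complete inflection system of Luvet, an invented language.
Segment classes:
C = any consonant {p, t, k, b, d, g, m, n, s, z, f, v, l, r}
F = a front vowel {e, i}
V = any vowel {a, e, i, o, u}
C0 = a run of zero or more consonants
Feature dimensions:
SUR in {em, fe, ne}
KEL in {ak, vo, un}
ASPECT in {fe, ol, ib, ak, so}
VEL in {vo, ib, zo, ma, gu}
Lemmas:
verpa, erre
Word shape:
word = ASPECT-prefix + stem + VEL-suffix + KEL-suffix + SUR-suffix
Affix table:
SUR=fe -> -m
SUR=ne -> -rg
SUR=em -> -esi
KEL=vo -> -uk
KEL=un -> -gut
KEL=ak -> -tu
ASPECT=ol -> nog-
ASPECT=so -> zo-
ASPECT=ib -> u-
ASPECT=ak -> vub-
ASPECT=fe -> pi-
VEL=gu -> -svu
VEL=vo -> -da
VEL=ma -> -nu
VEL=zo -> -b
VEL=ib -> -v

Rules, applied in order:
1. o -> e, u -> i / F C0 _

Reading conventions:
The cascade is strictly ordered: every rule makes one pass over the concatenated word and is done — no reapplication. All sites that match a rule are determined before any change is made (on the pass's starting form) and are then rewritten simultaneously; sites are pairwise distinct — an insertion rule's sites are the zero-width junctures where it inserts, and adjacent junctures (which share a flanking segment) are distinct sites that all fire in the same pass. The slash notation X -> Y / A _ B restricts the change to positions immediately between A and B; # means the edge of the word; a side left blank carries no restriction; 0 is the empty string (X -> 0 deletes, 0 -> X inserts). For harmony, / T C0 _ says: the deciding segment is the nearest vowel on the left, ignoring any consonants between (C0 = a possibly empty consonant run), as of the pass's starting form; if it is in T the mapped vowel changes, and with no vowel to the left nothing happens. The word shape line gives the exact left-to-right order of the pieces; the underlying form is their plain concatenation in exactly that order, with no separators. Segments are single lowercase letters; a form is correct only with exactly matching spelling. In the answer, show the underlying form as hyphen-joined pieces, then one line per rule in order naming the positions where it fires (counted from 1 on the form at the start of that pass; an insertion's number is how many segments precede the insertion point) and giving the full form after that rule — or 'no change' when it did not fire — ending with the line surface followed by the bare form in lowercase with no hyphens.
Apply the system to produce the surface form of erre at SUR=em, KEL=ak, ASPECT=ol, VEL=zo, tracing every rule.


underlying: nog-erre-b-tu-esi
1. o -> e, u -> i / F C0 _: fires at position(s) 10: nogerrebtiesi
surface: nogerrebtiesi


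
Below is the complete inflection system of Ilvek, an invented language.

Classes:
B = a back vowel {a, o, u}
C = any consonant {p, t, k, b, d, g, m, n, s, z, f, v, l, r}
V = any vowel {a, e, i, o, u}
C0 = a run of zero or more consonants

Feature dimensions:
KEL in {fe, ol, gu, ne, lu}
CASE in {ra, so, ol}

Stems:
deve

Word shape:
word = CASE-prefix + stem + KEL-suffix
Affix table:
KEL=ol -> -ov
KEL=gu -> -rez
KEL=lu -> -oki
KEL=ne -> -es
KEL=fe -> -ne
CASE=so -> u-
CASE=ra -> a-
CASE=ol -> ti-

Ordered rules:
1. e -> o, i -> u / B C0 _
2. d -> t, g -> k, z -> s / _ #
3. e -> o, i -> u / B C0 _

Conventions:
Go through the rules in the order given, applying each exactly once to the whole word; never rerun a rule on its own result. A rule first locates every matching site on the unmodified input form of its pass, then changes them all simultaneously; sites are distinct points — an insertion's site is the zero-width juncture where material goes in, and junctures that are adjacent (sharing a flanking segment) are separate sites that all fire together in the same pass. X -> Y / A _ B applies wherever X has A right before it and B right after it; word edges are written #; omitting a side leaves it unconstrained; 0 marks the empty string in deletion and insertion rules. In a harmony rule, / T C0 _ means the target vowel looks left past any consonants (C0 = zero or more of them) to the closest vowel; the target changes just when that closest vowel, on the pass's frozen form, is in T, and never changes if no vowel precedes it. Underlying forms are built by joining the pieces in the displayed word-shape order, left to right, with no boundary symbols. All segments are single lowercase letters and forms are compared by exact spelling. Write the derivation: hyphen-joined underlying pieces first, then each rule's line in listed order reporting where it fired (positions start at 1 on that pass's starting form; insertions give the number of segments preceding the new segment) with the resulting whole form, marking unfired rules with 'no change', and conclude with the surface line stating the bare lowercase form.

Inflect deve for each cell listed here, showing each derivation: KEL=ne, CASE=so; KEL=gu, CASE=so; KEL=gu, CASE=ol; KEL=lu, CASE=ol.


cell KEL=ne, CASE=so:
underlying: u-deve-es
1. e -> o, i -> u / B C0 _: fires at position(s) 3: udovees
2. d -> t, g -> k, z -> s / _ #: no change
3. e -> o, i -> u / B C0 _: fires at position(s) 5: udovoes
surface: udovoes

cell KEL=gu, CASE=so:
underlying: u-deve-rez
1. e -> o, i -> u / B C0 _: fires at position(s) 3: udoverez
2. d -> t, g -> k, z -> s / _ #: fires at position(s) 8: udoveres
3. e -> o, i -> u / B C0 _: fires at position(s) 5: udovores
surface: udovores

cell KEL=gu, CASE=ol:
underlying: ti-deve-rez
1. e -> o, i -> u / B C0 _: no change
2. d -> t, g -> k, z -> s / _ #: fires at position(s) 9: tideveres
3. e -> o, i -> u / B C0 _: no change
surface: tideveres

cell KEL=lu, CASE=ol:
underlying: ti-deve-oki
1. e -> o, i -> u / B C0 _: fires at position(s) 9: tideveoku
2. d -> t, g -> k, z -> s / _ #: no change
3. e -> o, i -> u / B C0 _: no change
surface: tideveoku


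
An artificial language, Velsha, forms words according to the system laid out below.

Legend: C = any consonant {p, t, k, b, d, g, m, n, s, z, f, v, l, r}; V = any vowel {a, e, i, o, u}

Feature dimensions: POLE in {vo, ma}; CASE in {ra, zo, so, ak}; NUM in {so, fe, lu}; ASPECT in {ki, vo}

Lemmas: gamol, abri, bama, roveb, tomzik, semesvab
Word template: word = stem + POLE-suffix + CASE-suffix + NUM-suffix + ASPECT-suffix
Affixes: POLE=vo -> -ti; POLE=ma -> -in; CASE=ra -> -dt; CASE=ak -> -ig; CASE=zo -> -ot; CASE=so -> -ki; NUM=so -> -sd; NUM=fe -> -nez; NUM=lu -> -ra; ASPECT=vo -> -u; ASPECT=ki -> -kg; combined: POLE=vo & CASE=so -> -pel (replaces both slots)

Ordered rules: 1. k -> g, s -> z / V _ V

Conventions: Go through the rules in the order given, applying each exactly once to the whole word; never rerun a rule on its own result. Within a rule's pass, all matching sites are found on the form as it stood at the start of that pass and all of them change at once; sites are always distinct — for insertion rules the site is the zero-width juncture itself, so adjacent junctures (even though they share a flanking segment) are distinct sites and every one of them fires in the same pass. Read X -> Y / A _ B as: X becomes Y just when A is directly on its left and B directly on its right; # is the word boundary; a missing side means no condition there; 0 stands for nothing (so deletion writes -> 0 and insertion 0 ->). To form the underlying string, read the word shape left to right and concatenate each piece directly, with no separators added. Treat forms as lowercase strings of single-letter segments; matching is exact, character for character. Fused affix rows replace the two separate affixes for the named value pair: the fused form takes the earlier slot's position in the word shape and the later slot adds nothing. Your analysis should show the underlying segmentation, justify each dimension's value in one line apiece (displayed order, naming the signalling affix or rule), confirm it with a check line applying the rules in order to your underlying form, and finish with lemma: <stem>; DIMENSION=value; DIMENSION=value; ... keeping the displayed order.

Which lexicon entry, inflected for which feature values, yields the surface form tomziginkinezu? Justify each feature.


underlying: tomzik-in-ki-nez-u
POLE=ma - signalled by the affix -in
CASE=so - signalled by the affix -ki
NUM=fe - signalled by the affix -nez
ASPECT=vo - signalled by the affix -u
check: tomzikinkinezu -> tomziginkinezu
lemma: tomzik; POLE=ma; CASE=so; NUM=fe; ASPECT=vo
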